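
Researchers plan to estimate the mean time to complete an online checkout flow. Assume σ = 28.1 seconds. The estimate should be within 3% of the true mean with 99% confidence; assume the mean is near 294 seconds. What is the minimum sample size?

For a mean, the margin of error is E = z·σ/√n, so n = (zσ/E)².
At 99% confidence, z = 2.576.
E = 3% of 294 = 8.82 seconds.
n = (2.576 × 28.1 / 8.82)² = 67.35
Round up: n = 68.

68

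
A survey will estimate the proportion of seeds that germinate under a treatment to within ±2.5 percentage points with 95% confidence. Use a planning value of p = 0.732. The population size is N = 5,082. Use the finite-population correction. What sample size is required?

975

For a proportion with margin E = 0.025 at 95% confidence, z = 1.960.
n = p̂(1−p̂)(z/E)² = 0.732 × 0.268 × (1.960/0.025)² = 1205.81 — call this n₀.
Finite-population correction with N = 5,082: n = n₀ / (1 + (n₀−1)/N) = 1205.81 / 1.237 = 974.79
Round up: n = 975.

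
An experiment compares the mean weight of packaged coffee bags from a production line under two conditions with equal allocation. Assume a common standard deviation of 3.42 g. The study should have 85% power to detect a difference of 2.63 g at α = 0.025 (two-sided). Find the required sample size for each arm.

37 per group

For two equal groups, n per group = 2·((z_{α/2} + z_β)·σ/δ)².
z_{α/2} = 2.241; z_β = 1.036 (power 85%).
n = 2 × (3.277 × 3.42 / 2.63)² = 2 × 18.16 = 36.32
Round up: n = 37 per group.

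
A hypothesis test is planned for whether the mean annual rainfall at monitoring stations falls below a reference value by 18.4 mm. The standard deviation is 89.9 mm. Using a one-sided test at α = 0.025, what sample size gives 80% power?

188

For a one-sample z-test, n = ((z_α + z_β)·σ/δ)².
z_α = 1.960 (one-sided α = 0.025); z_β = 0.842 (power 80% → β = 0.2).
n = (2.802 × 89.9 / 18.4)² = 187.42
Round up: n = 188.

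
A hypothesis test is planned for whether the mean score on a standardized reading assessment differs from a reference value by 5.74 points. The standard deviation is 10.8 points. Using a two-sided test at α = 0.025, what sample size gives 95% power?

For a one-sample z-test, n = ((z_{α/2} + z_β)·σ/δ)².
z_{α/2} = 2.241 (two-sided α = 0.025); z_β = 1.645 (power 95% → β = 0.05).
n = (3.886 × 10.8 / 5.74)² = 53.46
Round up: n = 54.

54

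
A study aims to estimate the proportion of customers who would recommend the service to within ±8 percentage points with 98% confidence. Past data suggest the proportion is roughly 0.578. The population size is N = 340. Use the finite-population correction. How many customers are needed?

For a proportion with margin E = 0.08 at 98% confidence, z = 2.326.
n = p̂(1−p̂)(z/E)² = 0.578 × 0.422 × (2.326/0.08)² = 206.20 — call this n₀.
Finite-population correction with N = 340: n = n₀ / (1 + (n₀−1)/N) = 206.20 / 1.604 = 128.55
Round up: n = 129.

129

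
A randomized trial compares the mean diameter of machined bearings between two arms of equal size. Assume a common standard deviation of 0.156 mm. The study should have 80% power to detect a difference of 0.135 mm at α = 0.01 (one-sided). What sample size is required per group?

27 per group

For two equal groups, n per group = 2·((z_α + z_β)·σ/δ)².
z_α = 2.326; z_β = 0.842 (power 80%).
n = 2 × (3.168 × 0.156 / 0.135)² = 2 × 13.40 = 26.80
Round up: n = 27 per group.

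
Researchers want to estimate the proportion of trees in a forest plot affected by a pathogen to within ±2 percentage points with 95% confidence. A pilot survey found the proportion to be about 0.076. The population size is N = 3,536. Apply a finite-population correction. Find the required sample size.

For a proportion with margin E = 0.02 at 95% confidence, z = 1.960.
n = p̂(1−p̂)(z/E)² = 0.076 × 0.924 × (1.960/0.02)² = 674.43 — call this n₀.
Finite-population correction with N = 3,536: n = n₀ / (1 + (n₀−1)/N) = 674.43 / 1.19 = 566.75
Round up: n = 567.

567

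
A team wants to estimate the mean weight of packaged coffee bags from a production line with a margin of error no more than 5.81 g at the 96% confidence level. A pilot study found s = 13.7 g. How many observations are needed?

For a mean, the margin of error is E = z·σ/√n, so n = (zσ/E)².
At 96% confidence, z = 2.054.
n = (2.054 × 13.7 / 5.81)² = 23.46
Round up: n = 24.

n = 24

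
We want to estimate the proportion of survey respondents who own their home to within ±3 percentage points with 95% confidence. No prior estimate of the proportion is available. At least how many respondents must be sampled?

For a proportion with margin E = 0.03 at 95% confidence, z = 1.960.
With no prior estimate, use p = 0.5, which maximizes p(1−p) at 0.25.
n = 0.25 × (z/E)² = 0.25 × (1.960/0.03)² = 1067.11
Round up: n = 1068.

1068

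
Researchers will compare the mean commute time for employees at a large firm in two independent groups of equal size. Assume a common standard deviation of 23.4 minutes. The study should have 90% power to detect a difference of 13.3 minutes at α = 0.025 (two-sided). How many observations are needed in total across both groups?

For two equal groups, n per group = 2·((z_{α/2} + z_β)·σ/δ)².
z_{α/2} = 2.241; z_β = 1.282 (power 90%).
n = 2 × (3.523 × 23.4 / 13.3)² = 2 × 38.42 = 76.84
Round up: n = 77 per group.
Total across both groups: 2 × 77 = 154.

154 total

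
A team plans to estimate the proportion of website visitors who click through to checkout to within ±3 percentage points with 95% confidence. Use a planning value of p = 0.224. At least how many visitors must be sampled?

742

For a proportion with margin E = 0.03 at 95% confidence, z = 1.960.
n = p̂(1−p̂)(z/E)² = 0.224 × 0.776 × (1.960/0.03)² = 741.96
Round up: n = 742.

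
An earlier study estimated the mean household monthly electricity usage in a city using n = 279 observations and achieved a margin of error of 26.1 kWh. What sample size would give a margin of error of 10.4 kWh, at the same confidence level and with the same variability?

Margin of error scales as 1/√n, so n₂ = n₁·(E₁/E₂)².
n₂ = 279 × (26.1/10.4)² = 279 × 6.298 = 1757.14
Round up: n₂ = 1758.

n = 1758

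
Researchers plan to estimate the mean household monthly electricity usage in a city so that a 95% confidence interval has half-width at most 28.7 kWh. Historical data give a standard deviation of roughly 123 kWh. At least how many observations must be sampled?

71

For a mean, the margin of error is E = z·σ/√n, so n = (zσ/E)².
At 95% confidence, z = 1.960.
n = (1.960 × 123 / 28.7)² = 70.56
Round up: n = 71.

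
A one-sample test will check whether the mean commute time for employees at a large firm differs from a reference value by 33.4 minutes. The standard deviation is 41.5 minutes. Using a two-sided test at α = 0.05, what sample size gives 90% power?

n = 17

For a one-sample z-test, n = ((z_{α/2} + z_β)·σ/δ)².
z_{α/2} = 1.960 (two-sided α = 0.05); z_β = 1.282 (power 90% → β = 0.1).
n = (3.242 × 41.5 / 33.4)² = 16.23
Round up: n = 17.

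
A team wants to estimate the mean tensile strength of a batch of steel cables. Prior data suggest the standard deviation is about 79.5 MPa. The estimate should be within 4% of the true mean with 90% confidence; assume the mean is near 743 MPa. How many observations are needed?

For a mean, the margin of error is E = z·σ/√n, so n = (zσ/E)².
At 90% confidence, z = 1.645.
E = 4% of 743 = 29.72 MPa.
n = (1.645 × 79.5 / 29.72)² = 19.36
Round up: n = 20.

n = 20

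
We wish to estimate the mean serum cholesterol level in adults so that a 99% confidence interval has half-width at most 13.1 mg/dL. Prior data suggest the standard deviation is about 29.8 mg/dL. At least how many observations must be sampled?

For a mean, the margin of error is E = z·σ/√n, so n = (zσ/E)².
At 99% confidence, z = 2.576.
n = (2.576 × 29.8 / 13.1)² = 34.34
Round up: n = 35.

35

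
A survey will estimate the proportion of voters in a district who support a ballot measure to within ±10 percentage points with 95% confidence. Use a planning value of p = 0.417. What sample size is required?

94

For a proportion with margin E = 0.1 at 95% confidence, z = 1.960.
n = p̂(1−p̂)(z/E)² = 0.417 × 0.583 × (1.960/0.1)² = 93.39
Round up: n = 94.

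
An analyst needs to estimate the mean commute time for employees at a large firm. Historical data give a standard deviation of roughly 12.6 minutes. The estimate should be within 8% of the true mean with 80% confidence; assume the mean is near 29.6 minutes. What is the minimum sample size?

For a mean, the margin of error is E = z·σ/√n, so n = (zσ/E)².
At 80% confidence, z = 1.282.
E = 8% of 29.6 = 2.368 minutes.
n = (1.282 × 12.6 / 2.368)² = 46.53
Round up: n = 47.

47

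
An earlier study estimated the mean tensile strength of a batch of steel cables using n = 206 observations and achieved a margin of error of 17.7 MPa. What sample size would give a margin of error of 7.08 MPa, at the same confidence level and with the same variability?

Margin of error scales as 1/√n, so n₂ = n₁·(E₁/E₂)².
n₂ = 206 × (17.7/7.08)² = 206 × 6.25 = 1287.50
Round up: n₂ = 1288.

1288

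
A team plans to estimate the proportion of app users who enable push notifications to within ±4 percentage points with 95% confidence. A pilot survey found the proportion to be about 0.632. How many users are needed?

559

For a proportion with margin E = 0.04 at 95% confidence, z = 1.960.
n = p̂(1−p̂)(z/E)² = 0.632 × 0.368 × (1.960/0.04)² = 558.41
Round up: n = 559.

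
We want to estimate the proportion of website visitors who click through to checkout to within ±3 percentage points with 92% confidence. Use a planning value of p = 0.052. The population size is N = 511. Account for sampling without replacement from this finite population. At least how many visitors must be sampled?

127

For a proportion with margin E = 0.03 at 92% confidence, z = 1.751.
n = p̂(1−p̂)(z/E)² = 0.052 × 0.948 × (1.751/0.03)² = 167.94 — call this n₀.
Finite-population correction with N = 511: n = n₀ / (1 + (n₀−1)/N) = 167.94 / 1.327 = 126.56
Round up: n = 127.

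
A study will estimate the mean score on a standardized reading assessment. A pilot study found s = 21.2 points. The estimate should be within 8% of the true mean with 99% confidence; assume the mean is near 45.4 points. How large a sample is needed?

For a mean, the margin of error is E = z·σ/√n, so n = (zσ/E)².
At 99% confidence, z = 2.576.
E = 8% of 45.4 = 3.632 points.
n = (2.576 × 21.2 / 3.632)² = 226.09
Round up: n = 227.

227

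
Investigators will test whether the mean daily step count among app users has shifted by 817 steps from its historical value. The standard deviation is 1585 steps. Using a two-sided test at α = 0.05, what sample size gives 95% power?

49

For a one-sample z-test, n = ((z_{α/2} + z_β)·σ/δ)².
z_{α/2} = 1.960 (two-sided α = 0.05); z_β = 1.645 (power 95% → β = 0.05).
n = (3.605 × 1585 / 817)² = 48.91
Round up: n = 49.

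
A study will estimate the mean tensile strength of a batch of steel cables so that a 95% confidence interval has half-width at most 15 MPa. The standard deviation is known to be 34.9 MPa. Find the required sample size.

21

For a mean, the margin of error is E = z·σ/√n, so n = (zσ/E)².
At 95% confidence, z = 1.960.
n = (1.960 × 34.9 / 15)² = 20.80
Round up: n = 21.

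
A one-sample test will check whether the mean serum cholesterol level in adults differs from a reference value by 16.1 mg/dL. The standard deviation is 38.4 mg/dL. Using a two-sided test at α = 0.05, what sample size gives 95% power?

For a one-sample z-test, n = ((z_{α/2} + z_β)·σ/δ)².
z_{α/2} = 1.960 (two-sided α = 0.05); z_β = 1.645 (power 95% → β = 0.05).
n = (3.605 × 38.4 / 16.1)² = 73.93
Round up: n = 74.

74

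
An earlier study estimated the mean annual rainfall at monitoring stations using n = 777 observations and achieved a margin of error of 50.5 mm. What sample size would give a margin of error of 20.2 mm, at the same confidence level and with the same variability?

n = 4857

Margin of error scales as 1/√n, so n₂ = n₁·(E₁/E₂)².
n₂ = 777 × (50.5/20.2)² = 777 × 6.25 = 4856.25
Round up: n₂ = 4857.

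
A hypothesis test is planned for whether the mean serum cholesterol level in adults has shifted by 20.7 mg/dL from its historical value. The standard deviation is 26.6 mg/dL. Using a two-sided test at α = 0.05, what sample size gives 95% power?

For a one-sample z-test, n = ((z_{α/2} + z_β)·σ/δ)².
z_{α/2} = 1.960 (two-sided α = 0.05); z_β = 1.645 (power 95% → β = 0.05).
n = (3.605 × 26.6 / 20.7)² = 21.46
Round up: n = 22.

22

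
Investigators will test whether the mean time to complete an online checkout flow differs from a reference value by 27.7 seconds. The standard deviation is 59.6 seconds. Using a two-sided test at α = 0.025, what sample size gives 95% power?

For a one-sample z-test, n = ((z_{α/2} + z_β)·σ/δ)².
z_{α/2} = 2.241 (two-sided α = 0.025); z_β = 1.645 (power 95% → β = 0.05).
n = (3.886 × 59.6 / 27.7)² = 69.91
Round up: n = 70.

n = 70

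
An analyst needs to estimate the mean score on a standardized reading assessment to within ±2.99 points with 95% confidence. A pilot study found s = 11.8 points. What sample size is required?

60

For a mean, the margin of error is E = z·σ/√n, so n = (zσ/E)².
At 95% confidence, z = 1.960.
n = (1.960 × 11.8 / 2.99)² = 59.83
Round up: n = 60.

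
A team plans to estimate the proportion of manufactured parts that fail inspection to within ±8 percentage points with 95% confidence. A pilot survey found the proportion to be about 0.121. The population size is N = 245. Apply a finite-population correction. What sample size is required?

For a proportion with margin E = 0.08 at 95% confidence, z = 1.960.
n = p̂(1−p̂)(z/E)² = 0.121 × 0.879 × (1.960/0.08)² = 63.84 — call this n₀.
Finite-population correction with N = 245: n = n₀ / (1 + (n₀−1)/N) = 63.84 / 1.256 = 50.83
Round up: n = 51.

n = 51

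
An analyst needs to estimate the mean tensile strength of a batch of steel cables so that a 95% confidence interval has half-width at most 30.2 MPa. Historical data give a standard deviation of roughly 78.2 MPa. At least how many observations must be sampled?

26

For a mean, the margin of error is E = z·σ/√n, so n = (zσ/E)².
At 95% confidence, z = 1.960.
n = (1.960 × 78.2 / 30.2)² = 25.76
Round up: n = 26.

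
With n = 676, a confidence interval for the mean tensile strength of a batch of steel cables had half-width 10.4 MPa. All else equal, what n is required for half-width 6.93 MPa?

Margin of error scales as 1/√n, so n₂ = n₁·(E₁/E₂)².
n₂ = 676 × (10.4/6.93)² = 676 × 2.252 = 1522.35
Round up: n₂ = 1523.

n = 1523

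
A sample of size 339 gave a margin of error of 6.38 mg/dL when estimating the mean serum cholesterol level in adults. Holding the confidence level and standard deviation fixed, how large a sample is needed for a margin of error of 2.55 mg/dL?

Margin of error scales as 1/√n, so n₂ = n₁·(E₁/E₂)².
n₂ = 339 × (6.38/2.55)² = 339 × 6.26 = 2122.14
Round up: n₂ = 2123.

2123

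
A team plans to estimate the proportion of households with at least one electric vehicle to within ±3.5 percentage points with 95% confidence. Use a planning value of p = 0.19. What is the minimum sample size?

483

For a proportion with margin E = 0.035 at 95% confidence, z = 1.960.
n = p̂(1−p̂)(z/E)² = 0.19 × 0.81 × (1.960/0.035)² = 482.63
Round up: n = 483.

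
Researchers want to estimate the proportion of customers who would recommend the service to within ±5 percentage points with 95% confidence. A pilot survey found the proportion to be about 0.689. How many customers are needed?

330

For a proportion with margin E = 0.05 at 95% confidence, z = 1.960.
n = p̂(1−p̂)(z/E)² = 0.689 × 0.311 × (1.960/0.05)² = 329.27
Round up: n = 330.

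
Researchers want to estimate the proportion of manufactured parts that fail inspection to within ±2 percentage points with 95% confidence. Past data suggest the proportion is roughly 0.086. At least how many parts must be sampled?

n = 755

For a proportion with margin E = 0.02 at 95% confidence, z = 1.960.
n = p̂(1−p̂)(z/E)² = 0.086 × 0.914 × (1.960/0.02)² = 754.91
Round up: n = 755.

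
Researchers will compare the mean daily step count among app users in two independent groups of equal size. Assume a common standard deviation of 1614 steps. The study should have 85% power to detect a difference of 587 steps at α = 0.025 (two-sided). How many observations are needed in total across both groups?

326 total

For two equal groups, n per group = 2·((z_{α/2} + z_β)·σ/δ)².
z_{α/2} = 2.241; z_β = 1.036 (power 85%).
n = 2 × (3.277 × 1614 / 587)² = 2 × 81.19 = 162.38
Round up: n = 163 per group.
Total across both groups: 2 × 163 = 326.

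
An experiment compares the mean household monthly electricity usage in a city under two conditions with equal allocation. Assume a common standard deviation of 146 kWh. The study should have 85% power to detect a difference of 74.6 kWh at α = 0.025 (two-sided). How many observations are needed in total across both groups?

166 total

For two equal groups, n per group = 2·((z_{α/2} + z_β)·σ/δ)².
z_{α/2} = 2.241; z_β = 1.036 (power 85%).
n = 2 × (3.277 × 146 / 74.6)² = 2 × 41.13 = 82.26
Round up: n = 83 per group.
Total across both groups: 2 × 83 = 166.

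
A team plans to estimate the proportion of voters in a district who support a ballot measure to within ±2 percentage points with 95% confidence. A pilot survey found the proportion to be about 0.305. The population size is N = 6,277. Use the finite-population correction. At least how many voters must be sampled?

1538

For a proportion with margin E = 0.02 at 95% confidence, z = 1.960.
n = p̂(1−p̂)(z/E)² = 0.305 × 0.695 × (1.960/0.02)² = 2035.81 — call this n₀.
Finite-population correction with N = 6,277: n = n₀ / (1 + (n₀−1)/N) = 2035.81 / 1.324 = 1537.62
Round up: n = 1538.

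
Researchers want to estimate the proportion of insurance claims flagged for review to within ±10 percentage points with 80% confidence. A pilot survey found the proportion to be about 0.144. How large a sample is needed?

21

For a proportion with margin E = 0.1 at 80% confidence, z = 1.282.
n = p̂(1−p̂)(z/E)² = 0.144 × 0.856 × (1.282/0.1)² = 20.26
Round up: n = 21.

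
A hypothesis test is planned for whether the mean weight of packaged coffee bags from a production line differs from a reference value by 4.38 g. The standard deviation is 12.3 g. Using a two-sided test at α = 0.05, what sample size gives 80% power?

n = 62

For a one-sample z-test, n = ((z_{α/2} + z_β)·σ/δ)².
z_{α/2} = 1.960 (two-sided α = 0.05); z_β = 0.842 (power 80% → β = 0.2).
n = (2.802 × 12.3 / 4.38)² = 61.92
Round up: n = 62.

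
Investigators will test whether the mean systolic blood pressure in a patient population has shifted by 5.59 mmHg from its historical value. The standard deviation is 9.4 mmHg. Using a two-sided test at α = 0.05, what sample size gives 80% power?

23

For a one-sample z-test, n = ((z_{α/2} + z_β)·σ/δ)².
z_{α/2} = 1.960 (two-sided α = 0.05); z_β = 0.842 (power 80% → β = 0.2).
n = (2.802 × 9.4 / 5.59)² = 22.20
Round up: n = 23.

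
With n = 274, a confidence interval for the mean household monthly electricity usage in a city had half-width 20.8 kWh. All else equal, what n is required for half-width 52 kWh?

Margin of error scales as 1/√n, so n₂ = n₁·(E₁/E₂)².
n₂ = 274 × (20.8/52)² = 274 × 0.16 = 43.84
Round up: n₂ = 44.

44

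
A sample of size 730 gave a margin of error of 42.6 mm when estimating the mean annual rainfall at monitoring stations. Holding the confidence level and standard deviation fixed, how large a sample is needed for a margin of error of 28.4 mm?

Margin of error scales as 1/√n, so n₂ = n₁·(E₁/E₂)².
n₂ = 730 × (42.6/28.4)² = 730 × 2.25 = 1642.50
Round up: n₂ = 1643.

1643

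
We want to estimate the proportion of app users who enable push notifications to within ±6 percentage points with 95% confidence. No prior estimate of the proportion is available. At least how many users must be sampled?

For a proportion with margin E = 0.06 at 95% confidence, z = 1.960.
With no prior estimate, use p = 0.5, which maximizes p(1−p) at 0.25.
n = 0.25 × (z/E)² = 0.25 × (1.960/0.06)² = 266.78
Round up: n = 267.

267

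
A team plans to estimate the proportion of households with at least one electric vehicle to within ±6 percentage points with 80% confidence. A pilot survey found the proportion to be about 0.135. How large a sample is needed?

n = 54

For a proportion with margin E = 0.06 at 80% confidence, z = 1.282.
n = p̂(1−p̂)(z/E)² = 0.135 × 0.865 × (1.282/0.06)² = 53.31
Round up: n = 54.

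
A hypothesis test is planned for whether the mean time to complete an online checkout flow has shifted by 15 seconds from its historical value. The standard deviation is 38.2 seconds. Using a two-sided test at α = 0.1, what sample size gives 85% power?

For a one-sample z-test, n = ((z_{α/2} + z_β)·σ/δ)².
z_{α/2} = 1.645 (two-sided α = 0.1); z_β = 1.036 (power 85% → β = 0.15).
n = (2.681 × 38.2 / 15)² = 46.62
Round up: n = 47.

47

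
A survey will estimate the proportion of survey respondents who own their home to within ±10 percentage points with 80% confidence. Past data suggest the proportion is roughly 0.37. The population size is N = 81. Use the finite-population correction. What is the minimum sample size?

For a proportion with margin E = 0.1 at 80% confidence, z = 1.282.
n = p̂(1−p̂)(z/E)² = 0.37 × 0.63 × (1.282/0.1)² = 38.31 — call this n₀.
Finite-population correction with N = 81: n = n₀ / (1 + (n₀−1)/N) = 38.31 / 1.461 = 26.22
Round up: n = 27.

27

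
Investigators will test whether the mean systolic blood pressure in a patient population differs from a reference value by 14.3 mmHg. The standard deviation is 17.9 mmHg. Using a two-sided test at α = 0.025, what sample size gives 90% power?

For a one-sample z-test, n = ((z_{α/2} + z_β)·σ/δ)².
z_{α/2} = 2.241 (two-sided α = 0.025); z_β = 1.282 (power 90% → β = 0.1).
n = (3.523 × 17.9 / 14.3)² = 19.45
Round up: n = 20.

20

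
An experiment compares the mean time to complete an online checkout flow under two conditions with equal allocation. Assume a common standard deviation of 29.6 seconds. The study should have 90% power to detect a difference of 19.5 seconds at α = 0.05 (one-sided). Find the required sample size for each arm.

For two equal groups, n per group = 2·((z_α + z_β)·σ/δ)².
z_α = 1.645; z_β = 1.282 (power 90%).
n = 2 × (2.927 × 29.6 / 19.5)² = 2 × 19.74 = 39.48
Round up: n = 40 per group.

40 per group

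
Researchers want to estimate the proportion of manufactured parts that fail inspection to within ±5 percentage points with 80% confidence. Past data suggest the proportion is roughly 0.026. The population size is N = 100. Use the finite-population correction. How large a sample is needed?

15

For a proportion with margin E = 0.05 at 80% confidence, z = 1.282.
n = p̂(1−p̂)(z/E)² = 0.026 × 0.974 × (1.282/0.05)² = 16.65 — call this n₀.
Finite-population correction with N = 100: n = n₀ / (1 + (n₀−1)/N) = 16.65 / 1.156 = 14.40
Round up: n = 15.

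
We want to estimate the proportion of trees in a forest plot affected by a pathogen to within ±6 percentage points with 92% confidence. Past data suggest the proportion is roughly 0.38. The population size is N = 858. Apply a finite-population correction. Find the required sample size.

163

For a proportion with margin E = 0.06 at 92% confidence, z = 1.751.
n = p̂(1−p̂)(z/E)² = 0.38 × 0.62 × (1.751/0.06)² = 200.65 — call this n₀.
Finite-population correction with N = 858: n = n₀ / (1 + (n₀−1)/N) = 200.65 / 1.233 = 162.73
Round up: n = 163.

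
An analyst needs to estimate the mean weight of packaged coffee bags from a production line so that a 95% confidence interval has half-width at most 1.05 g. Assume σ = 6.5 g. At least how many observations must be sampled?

n = 148

For a mean, the margin of error is E = z·σ/√n, so n = (zσ/E)².
At 95% confidence, z = 1.960.
n = (1.960 × 6.5 / 1.05)² = 147.22
Round up: n = 148.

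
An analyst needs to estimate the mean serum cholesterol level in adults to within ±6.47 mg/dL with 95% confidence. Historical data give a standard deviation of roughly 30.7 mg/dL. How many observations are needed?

87

For a mean, the margin of error is E = z·σ/√n, so n = (zσ/E)².
At 95% confidence, z = 1.960.
n = (1.960 × 30.7 / 6.47)² = 86.49
Round up: n = 87.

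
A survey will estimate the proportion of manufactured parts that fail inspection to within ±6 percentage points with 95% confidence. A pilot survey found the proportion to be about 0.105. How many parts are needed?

101

For a proportion with margin E = 0.06 at 95% confidence, z = 1.960.
n = p̂(1−p̂)(z/E)² = 0.105 × 0.895 × (1.960/0.06)² = 100.28
Round up: n = 101.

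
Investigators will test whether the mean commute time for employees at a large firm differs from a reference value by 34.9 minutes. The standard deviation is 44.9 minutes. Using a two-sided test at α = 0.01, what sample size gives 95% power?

For a one-sample z-test, n = ((z_{α/2} + z_β)·σ/δ)².
z_{α/2} = 2.576 (two-sided α = 0.01); z_β = 1.645 (power 95% → β = 0.05).
n = (4.221 × 44.9 / 34.9)² = 29.49
Round up: n = 30.

n = 30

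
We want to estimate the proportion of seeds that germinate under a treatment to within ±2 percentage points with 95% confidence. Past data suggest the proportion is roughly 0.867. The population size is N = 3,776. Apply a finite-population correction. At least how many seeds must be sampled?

857

For a proportion with margin E = 0.02 at 95% confidence, z = 1.960.
n = p̂(1−p̂)(z/E)² = 0.867 × 0.133 × (1.960/0.02)² = 1107.45 — call this n₀.
Finite-population correction with N = 3,776: n = n₀ / (1 + (n₀−1)/N) = 1107.45 / 1.293 = 856.50
Round up: n = 857.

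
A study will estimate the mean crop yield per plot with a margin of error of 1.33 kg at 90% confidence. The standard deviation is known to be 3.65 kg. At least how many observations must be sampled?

For a mean, the margin of error is E = z·σ/√n, so n = (zσ/E)².
At 90% confidence, z = 1.645.
n = (1.645 × 3.65 / 1.33)² = 20.38
Round up: n = 21.

21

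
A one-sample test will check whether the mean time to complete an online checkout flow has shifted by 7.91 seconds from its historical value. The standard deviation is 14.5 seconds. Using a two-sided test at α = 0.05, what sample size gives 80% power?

For a one-sample z-test, n = ((z_{α/2} + z_β)·σ/δ)².
z_{α/2} = 1.960 (two-sided α = 0.05); z_β = 0.842 (power 80% → β = 0.2).
n = (2.802 × 14.5 / 7.91)² = 26.38
Round up: n = 27.

n = 27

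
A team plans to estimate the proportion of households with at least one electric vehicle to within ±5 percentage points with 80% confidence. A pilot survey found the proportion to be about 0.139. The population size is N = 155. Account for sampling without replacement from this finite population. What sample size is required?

53

For a proportion with margin E = 0.05 at 80% confidence, z = 1.282.
n = p̂(1−p̂)(z/E)² = 0.139 × 0.861 × (1.282/0.05)² = 78.68 — call this n₀.
Finite-population correction with N = 155: n = n₀ / (1 + (n₀−1)/N) = 78.68 / 1.501 = 52.42
Round up: n = 53.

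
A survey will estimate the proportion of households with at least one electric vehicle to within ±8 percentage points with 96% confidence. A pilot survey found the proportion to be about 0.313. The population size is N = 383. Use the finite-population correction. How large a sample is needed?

n = 104

For a proportion with margin E = 0.08 at 96% confidence, z = 2.054.
n = p̂(1−p̂)(z/E)² = 0.313 × 0.687 × (2.054/0.08)² = 141.75 — call this n₀.
Finite-population correction with N = 383: n = n₀ / (1 + (n₀−1)/N) = 141.75 / 1.367 = 103.69
Round up: n = 104.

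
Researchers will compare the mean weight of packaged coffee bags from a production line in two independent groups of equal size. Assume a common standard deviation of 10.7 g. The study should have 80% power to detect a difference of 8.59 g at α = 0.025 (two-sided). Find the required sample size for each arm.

30 per group

For two equal groups, n per group = 2·((z_{α/2} + z_β)·σ/δ)².
z_{α/2} = 2.241; z_β = 0.842 (power 80%).
n = 2 × (3.083 × 10.7 / 8.59)² = 2 × 14.75 = 29.50
Round up: n = 30 per group.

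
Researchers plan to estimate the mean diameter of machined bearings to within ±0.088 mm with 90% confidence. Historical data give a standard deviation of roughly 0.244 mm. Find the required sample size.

For a mean, the margin of error is E = z·σ/√n, so n = (zσ/E)².
At 90% confidence, z = 1.645.
n = (1.645 × 0.244 / 0.088)² = 20.80
Round up: n = 21.

21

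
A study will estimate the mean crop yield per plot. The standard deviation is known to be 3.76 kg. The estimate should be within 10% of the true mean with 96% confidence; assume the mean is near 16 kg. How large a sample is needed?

24

For a mean, the margin of error is E = z·σ/√n, so n = (zσ/E)².
At 96% confidence, z = 2.054.
E = 10% of 16 = 1.6 kg.
n = (2.054 × 3.76 / 1.6)² = 23.30
Round up: n = 24.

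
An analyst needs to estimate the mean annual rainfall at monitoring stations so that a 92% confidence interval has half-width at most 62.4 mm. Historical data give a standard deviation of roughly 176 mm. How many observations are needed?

For a mean, the margin of error is E = z·σ/√n, so n = (zσ/E)².
At 92% confidence, z = 1.751.
n = (1.751 × 176 / 62.4)² = 24.39
Round up: n = 25.

25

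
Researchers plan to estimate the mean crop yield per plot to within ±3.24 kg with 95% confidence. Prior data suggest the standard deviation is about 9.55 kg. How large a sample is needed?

For a mean, the margin of error is E = z·σ/√n, so n = (zσ/E)².
At 95% confidence, z = 1.960.
n = (1.960 × 9.55 / 3.24)² = 33.38
Round up: n = 34.

n = 34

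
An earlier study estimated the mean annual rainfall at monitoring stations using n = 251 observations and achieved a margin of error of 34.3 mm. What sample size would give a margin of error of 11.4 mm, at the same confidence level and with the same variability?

Margin of error scales as 1/√n, so n₂ = n₁·(E₁/E₂)².
n₂ = 251 × (34.3/11.4)² = 251 × 9.053 = 2272.30
Round up: n₂ = 2273.

2273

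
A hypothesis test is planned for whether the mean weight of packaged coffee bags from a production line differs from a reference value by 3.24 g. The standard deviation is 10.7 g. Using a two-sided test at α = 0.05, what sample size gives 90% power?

For a one-sample z-test, n = ((z_{α/2} + z_β)·σ/δ)².
z_{α/2} = 1.960 (two-sided α = 0.05); z_β = 1.282 (power 90% → β = 0.1).
n = (3.242 × 10.7 / 3.24)² = 114.63
Round up: n = 115.

115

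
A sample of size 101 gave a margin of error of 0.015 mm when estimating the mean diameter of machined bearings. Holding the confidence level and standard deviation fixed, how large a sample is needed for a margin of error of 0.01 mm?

n = 228

Margin of error scales as 1/√n, so n₂ = n₁·(E₁/E₂)².
n₂ = 101 × (0.015/0.01)² = 101 × 2.25 = 227.25
Round up: n₂ = 228.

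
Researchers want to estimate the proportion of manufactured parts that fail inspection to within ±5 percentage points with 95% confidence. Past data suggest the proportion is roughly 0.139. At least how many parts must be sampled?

n = 184

For a proportion with margin E = 0.05 at 95% confidence, z = 1.960.
n = p̂(1−p̂)(z/E)² = 0.139 × 0.861 × (1.960/0.05)² = 183.90
Round up: n = 184.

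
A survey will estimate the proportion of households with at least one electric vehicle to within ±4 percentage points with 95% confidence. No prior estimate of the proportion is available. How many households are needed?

For a proportion with margin E = 0.04 at 95% confidence, z = 1.960.
With no prior estimate, use p = 0.5, which maximizes p(1−p) at 0.25.
n = 0.25 × (z/E)² = 0.25 × (1.960/0.04)² = 600.25
Round up: n = 601.

601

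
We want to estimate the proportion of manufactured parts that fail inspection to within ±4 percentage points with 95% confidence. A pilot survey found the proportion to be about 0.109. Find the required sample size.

234

For a proportion with margin E = 0.04 at 95% confidence, z = 1.960.
n = p̂(1−p̂)(z/E)² = 0.109 × 0.891 × (1.960/0.04)² = 233.18
Round up: n = 234.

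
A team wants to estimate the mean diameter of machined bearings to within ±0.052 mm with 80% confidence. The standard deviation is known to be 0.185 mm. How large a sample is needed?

For a mean, the margin of error is E = z·σ/√n, so n = (zσ/E)².
At 80% confidence, z = 1.282.
n = (1.282 × 0.185 / 0.052)² = 20.80
Round up: n = 21.

n = 21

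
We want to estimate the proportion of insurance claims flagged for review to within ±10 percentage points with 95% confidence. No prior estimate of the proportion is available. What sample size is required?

For a proportion with margin E = 0.1 at 95% confidence, z = 1.960.
With no prior estimate, use p = 0.5, which maximizes p(1−p) at 0.25.
n = 0.25 × (z/E)² = 0.25 × (1.960/0.1)² = 96.04
Round up: n = 97.

97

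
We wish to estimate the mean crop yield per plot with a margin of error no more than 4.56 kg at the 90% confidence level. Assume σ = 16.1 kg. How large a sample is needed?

34

For a mean, the margin of error is E = z·σ/√n, so n = (zσ/E)².
At 90% confidence, z = 1.645.
n = (1.645 × 16.1 / 4.56)² = 33.73
Round up: n = 34.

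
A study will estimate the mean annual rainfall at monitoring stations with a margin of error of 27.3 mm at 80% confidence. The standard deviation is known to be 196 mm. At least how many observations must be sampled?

For a mean, the margin of error is E = z·σ/√n, so n = (zσ/E)².
At 80% confidence, z = 1.282.
n = (1.282 × 196 / 27.3)² = 84.72
Round up: n = 85.

85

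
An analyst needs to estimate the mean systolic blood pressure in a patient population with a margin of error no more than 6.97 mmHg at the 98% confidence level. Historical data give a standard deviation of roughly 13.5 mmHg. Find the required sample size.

For a mean, the margin of error is E = z·σ/√n, so n = (zσ/E)².
At 98% confidence, z = 2.326.
n = (2.326 × 13.5 / 6.97)² = 20.30
Round up: n = 21.

21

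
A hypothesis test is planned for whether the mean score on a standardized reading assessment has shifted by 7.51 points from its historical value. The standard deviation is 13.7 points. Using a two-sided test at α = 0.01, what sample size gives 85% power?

44

For a one-sample z-test, n = ((z_{α/2} + z_β)·σ/δ)².
z_{α/2} = 2.576 (two-sided α = 0.01); z_β = 1.036 (power 85% → β = 0.15).
n = (3.612 × 13.7 / 7.51)² = 43.42
Round up: n = 44.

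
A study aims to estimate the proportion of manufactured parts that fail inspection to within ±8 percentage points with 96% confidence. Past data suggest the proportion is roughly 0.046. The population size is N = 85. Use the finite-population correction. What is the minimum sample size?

22

For a proportion with margin E = 0.08 at 96% confidence, z = 2.054.
n = p̂(1−p̂)(z/E)² = 0.046 × 0.954 × (2.054/0.08)² = 28.93 — call this n₀.
Finite-population correction with N = 85: n = n₀ / (1 + (n₀−1)/N) = 28.93 / 1.329 = 21.77
Round up: n = 22.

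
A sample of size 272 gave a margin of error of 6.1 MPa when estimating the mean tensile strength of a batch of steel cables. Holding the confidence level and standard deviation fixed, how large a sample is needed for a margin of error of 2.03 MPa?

2457

Margin of error scales as 1/√n, so n₂ = n₁·(E₁/E₂)².
n₂ = 272 × (6.1/2.03)² = 272 × 9.03 = 2456.16
Round up: n₂ = 2457.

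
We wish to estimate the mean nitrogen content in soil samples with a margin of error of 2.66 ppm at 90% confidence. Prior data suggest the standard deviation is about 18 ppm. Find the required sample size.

n = 124

For a mean, the margin of error is E = z·σ/√n, so n = (zσ/E)².
At 90% confidence, z = 1.645.
n = (1.645 × 18 / 2.66)² = 123.91
Round up: n = 124.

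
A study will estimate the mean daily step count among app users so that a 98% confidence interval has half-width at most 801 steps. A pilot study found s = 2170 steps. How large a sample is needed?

40

For a mean, the margin of error is E = z·σ/√n, so n = (zσ/E)².
At 98% confidence, z = 2.326.
n = (2.326 × 2170 / 801)² = 39.71
Round up: n = 40.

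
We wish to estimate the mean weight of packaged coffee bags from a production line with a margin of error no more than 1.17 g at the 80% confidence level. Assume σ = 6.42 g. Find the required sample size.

For a mean, the margin of error is E = z·σ/√n, so n = (zσ/E)².
At 80% confidence, z = 1.282.
n = (1.282 × 6.42 / 1.17)² = 49.49
Round up: n = 50.

50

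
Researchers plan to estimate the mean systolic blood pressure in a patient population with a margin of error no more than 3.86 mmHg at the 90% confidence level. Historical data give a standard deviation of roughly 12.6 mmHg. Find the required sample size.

For a mean, the margin of error is E = z·σ/√n, so n = (zσ/E)².
At 90% confidence, z = 1.645.
n = (1.645 × 12.6 / 3.86)² = 28.83
Round up: n = 29.

n = 29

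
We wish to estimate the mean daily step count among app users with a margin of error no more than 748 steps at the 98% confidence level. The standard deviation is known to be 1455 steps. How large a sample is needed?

For a mean, the margin of error is E = z·σ/√n, so n = (zσ/E)².
At 98% confidence, z = 2.326.
n = (2.326 × 1455 / 748)² = 20.47
Round up: n = 21.

21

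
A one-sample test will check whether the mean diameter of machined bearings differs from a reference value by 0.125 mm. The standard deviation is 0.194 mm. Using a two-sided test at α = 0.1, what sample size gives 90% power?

For a one-sample z-test, n = ((z_{α/2} + z_β)·σ/δ)².
z_{α/2} = 1.645 (two-sided α = 0.1); z_β = 1.282 (power 90% → β = 0.1).
n = (2.927 × 0.194 / 0.125)² = 20.64
Round up: n = 21.

21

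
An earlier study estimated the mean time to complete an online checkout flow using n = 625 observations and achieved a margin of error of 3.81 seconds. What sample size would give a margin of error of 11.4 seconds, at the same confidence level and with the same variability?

70

Margin of error scales as 1/√n, so n₂ = n₁·(E₁/E₂)².
n₂ = 625 × (3.81/11.4)² = 625 × 0.1117 = 69.81
Round up: n₂ = 70.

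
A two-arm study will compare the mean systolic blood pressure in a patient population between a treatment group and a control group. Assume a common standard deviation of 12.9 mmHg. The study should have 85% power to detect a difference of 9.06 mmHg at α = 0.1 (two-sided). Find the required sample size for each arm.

For two equal groups, n per group = 2·((z_{α/2} + z_β)·σ/δ)².
z_{α/2} = 1.645; z_β = 1.036 (power 85%).
n = 2 × (2.681 × 12.9 / 9.06)² = 2 × 14.57 = 29.14
Round up: n = 30 per group.

30 per group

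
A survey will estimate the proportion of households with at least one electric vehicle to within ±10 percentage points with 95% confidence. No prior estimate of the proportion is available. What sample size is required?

97

For a proportion with margin E = 0.1 at 95% confidence, z = 1.960.
With no prior estimate, use p = 0.5, which maximizes p(1−p) at 0.25.
n = 0.25 × (z/E)² = 0.25 × (1.960/0.1)² = 96.04
Round up: n = 97.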